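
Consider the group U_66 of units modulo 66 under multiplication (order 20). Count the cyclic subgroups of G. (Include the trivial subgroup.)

8

Group the elements of G by the cyclic subgroup they generate; each cyclic subgroup of order d accounts for φ(d) elements.
Cyclic subgroups by order — order 1: 1; order 2: 3; order 5: 1; order 10: 3.
Total: 8.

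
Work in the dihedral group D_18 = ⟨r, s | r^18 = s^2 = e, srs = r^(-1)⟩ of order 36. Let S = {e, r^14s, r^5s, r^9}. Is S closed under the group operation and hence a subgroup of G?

Yes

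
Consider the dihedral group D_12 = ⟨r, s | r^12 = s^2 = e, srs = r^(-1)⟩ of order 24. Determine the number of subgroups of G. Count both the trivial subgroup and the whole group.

34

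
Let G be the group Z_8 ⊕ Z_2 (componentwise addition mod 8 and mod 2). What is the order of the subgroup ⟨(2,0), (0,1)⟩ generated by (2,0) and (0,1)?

|⟨(2,0)⟩| = 4 and |⟨(0,1)⟩| = 2, so |H| is a multiple of lcm(4, 2) = 4 and divides |G| = 16.
Closing under the operation: H = {(0,0), (0,1), (2,0), (2,1), (4,0), (4,1), (6,0), (6,1)}, so |H| = 8.

8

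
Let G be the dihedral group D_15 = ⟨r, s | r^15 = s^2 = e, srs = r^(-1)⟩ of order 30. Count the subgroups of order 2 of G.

15

|G| = 30 and 2 | 30, so subgroups of order 2 are possible by Lagrange.
The subgroups of order 2 are: {e, r^10s}; {e, r^11s}; {e, r^12s}; {e, r^13s}; … (15 in all).
So G has 15 subgroups of order 2.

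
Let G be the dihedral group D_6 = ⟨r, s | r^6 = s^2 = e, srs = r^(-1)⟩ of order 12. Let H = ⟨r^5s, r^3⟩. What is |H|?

4

|⟨r^5s⟩| = 2 and |⟨r^3⟩| = 2, so |H| is a multiple of lcm(2, 2) = 2 and divides |G| = 12.
Closing under the operation: H = {e, r^3, r^2s, r^5s}, so |H| = 4.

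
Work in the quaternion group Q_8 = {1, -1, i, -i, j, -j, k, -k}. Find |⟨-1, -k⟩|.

|⟨-1⟩| = 2 and |⟨-k⟩| = 4, so |H| is a multiple of lcm(2, 4) = 4 and divides |G| = 8.
Closing under the operation: H = {1, -1, k, -k}, so |H| = 4.

4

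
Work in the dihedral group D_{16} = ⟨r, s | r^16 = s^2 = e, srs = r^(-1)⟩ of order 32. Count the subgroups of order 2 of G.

17

|G| = 32 and 2 | 32, so subgroups of order 2 are possible by Lagrange.
The subgroups of order 2 are: {e, r^10s}; {e, r^11s}; {e, r^12s}; {e, r^13s}; … (17 in all).
So G has 17 subgroups of order 2.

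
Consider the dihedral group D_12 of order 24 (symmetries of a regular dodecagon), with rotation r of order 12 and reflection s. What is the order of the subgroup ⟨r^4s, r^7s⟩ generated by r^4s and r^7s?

8

|⟨r^4s⟩| = 2 and |⟨r^7s⟩| = 2, so |H| is a multiple of lcm(2, 2) = 2 and divides |G| = 24.
Closing under the operation: H = {e, r^3, r^6, r^9, rs, r^4s, r^7s, r^10s}, so |H| = 8.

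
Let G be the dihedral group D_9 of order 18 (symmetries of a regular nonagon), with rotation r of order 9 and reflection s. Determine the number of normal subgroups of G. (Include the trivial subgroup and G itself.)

G has 16 subgroups. Checking conjugation-invariance by order — order 1: 1/1 normal; order 2: 0/9 normal; order 3: 1/1 normal; order 6: 0/3 normal; order 9: 1/1 normal; order 18: 1/1 normal.
Total normal subgroups: 4.

4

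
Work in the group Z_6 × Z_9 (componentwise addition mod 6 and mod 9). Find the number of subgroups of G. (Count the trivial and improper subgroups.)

20

|G| = 54, so by Lagrange every subgroup order divides 54. Divisors: 1, 2, 3, 6, 9, 18, 27, 54.
Subgroups by order — order 1: 1; order 2: 1; order 3: 4; order 6: 4; order 9: 4; order 18: 4; order 27: 1; order 54: 1.
Total: 1 + 1 + 4 + 4 + 4 + 4 + 1 + 1 = 20.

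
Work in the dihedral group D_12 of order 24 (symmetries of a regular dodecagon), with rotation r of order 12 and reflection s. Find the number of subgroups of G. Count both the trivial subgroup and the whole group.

34

|G| = 24, so by Lagrange every subgroup order divides 24. Divisors: 1, 2, 3, 4, 6, 8, 12, 24.
Subgroups by order — order 1: 1; order 2: 13; order 3: 1; order 4: 7; order 6: 5; order 8: 3; order 12: 3; order 24: 1.
Total: 1 + 13 + 1 + 7 + 5 + 3 + 3 + 1 = 34.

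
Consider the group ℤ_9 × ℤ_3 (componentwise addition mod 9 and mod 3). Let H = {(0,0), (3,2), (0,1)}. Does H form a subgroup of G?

(0,1) ∈ H but its inverse (0,2) ∉ H, so H is not a subgroup.

No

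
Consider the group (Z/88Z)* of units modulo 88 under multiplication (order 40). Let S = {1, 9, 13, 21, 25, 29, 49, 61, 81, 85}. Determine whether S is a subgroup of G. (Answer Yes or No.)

Yes

|S| = 10 divides |G| = 40, consistent with Lagrange.
S contains the identity, every element's inverse is in S, and S is closed under ·: it is a subgroup.
In fact S = ⟨13⟩.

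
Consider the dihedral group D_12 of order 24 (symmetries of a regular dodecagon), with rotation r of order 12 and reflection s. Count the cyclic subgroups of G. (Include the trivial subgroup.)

18

Each element a generates a cyclic subgroup ⟨a⟩; distinct elements may generate the same one (a cyclic group of order d has φ(d) generators).
Cyclic subgroups by order — order 1: 1; order 2: 13; order 3: 1; order 4: 1; order 6: 1; order 12: 1.
Total: 18.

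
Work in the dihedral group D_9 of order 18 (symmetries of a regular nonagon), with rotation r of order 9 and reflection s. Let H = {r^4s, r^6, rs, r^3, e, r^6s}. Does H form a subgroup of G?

No

Closure fails: r^6 · r^6s = r^3s ∉ H. So H is not a subgroup.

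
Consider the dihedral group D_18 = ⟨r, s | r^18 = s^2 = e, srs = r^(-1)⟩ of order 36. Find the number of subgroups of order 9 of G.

|G| = 36 and 9 | 36, so subgroups of order 9 are possible by Lagrange.
The subgroups of order 9 are: {e, r^2, r^4, r^6, r^8, r^10, r^12, r^14, r^16}.
So G has 1 subgroup of order 9.

1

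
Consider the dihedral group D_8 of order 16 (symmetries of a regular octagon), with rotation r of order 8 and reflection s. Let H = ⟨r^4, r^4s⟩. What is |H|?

|⟨r^4⟩| = 2 and |⟨r^4s⟩| = 2, so |H| is a multiple of lcm(2, 2) = 2 and divides |G| = 16.
Closing under the operation: H = {e, r^4, s, r^4s}, so |H| = 4.

4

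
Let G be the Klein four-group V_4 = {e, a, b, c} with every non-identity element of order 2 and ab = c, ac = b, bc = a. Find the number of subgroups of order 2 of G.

3

|G| = 4 and 2 | 4, so subgroups of order 2 are possible by Lagrange.
The subgroups of order 2 are: {e, a}; {e, b}; {e, c}.
So G has 3 subgroups of order 2.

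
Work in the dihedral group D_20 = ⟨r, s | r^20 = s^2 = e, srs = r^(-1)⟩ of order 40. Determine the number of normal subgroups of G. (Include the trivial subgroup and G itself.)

G has 48 subgroups. Checking conjugation-invariance by order — order 1: 1/1 normal; order 2: 1/21 normal; order 4: 1/11 normal; order 5: 1/1 normal; order 8: 0/5 normal; order 10: 1/5 normal; order 20: 3/3 normal; order 40: 1/1 normal.
Total normal subgroups: 9.

9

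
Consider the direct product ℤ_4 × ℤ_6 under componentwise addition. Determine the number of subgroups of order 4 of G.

|G| = 24 and 4 | 24, so subgroups of order 4 are possible by Lagrange.
The subgroups of order 4 are: {(0,0), (0,3), (2,0), (2,3)}; {(0,0), (1,0), (2,0), (3,0)}; {(0,0), (1,3), (2,0), (3,3)}.
So G has 3 subgroups of order 4.

3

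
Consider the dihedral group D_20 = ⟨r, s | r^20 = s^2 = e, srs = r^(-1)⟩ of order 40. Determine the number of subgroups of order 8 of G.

5

|G| = 40 and 8 | 40, so subgroups of order 8 are possible by Lagrange.
The subgroups of order 8 are: {e, r^5, r^10, r^15, s, r^5s, r^10s, r^15s}; {e, r^5, r^10, r^15, rs, r^6s, r^11s, r^16s}; {e, r^5, r^10, r^15, r^2s, r^7s, r^12s, r^17s}; {e, r^5, r^10, r^15, r^3s, r^8s, r^13s, r^18s}; … (5 in all).
So G has 5 subgroups of order 8.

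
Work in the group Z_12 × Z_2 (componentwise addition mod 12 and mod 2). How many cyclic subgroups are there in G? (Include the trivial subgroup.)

12

Each element a generates a cyclic subgroup ⟨a⟩; distinct elements may generate the same one (a cyclic group of order d has φ(d) generators).
Cyclic subgroups by order — order 1: 1; order 2: 3; order 3: 1; order 4: 2; order 6: 3; order 12: 2.
Total: 12.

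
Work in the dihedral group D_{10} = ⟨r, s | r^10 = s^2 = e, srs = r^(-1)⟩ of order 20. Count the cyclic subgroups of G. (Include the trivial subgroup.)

14

Group the elements of G by the cyclic subgroup they generate; each cyclic subgroup of order d accounts for φ(d) elements.
Cyclic subgroups by order — order 1: 1; order 2: 11; order 5: 1; order 10: 1.
Total: 14.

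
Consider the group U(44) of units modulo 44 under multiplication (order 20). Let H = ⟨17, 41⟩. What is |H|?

|⟨17⟩| = 10 and |⟨41⟩| = 10, so |H| is a multiple of lcm(10, 10) = 10 and divides |G| = 20.
Closing under the operation: H = {1, 5, 9, 13, 17, 21, 25, 29, 37, 41}, so |H| = 10.

10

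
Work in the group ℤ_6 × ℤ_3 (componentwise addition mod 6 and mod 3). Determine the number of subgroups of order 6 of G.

4

|G| = 18 and 6 | 18, so subgroups of order 6 are possible by Lagrange.
The subgroups of order 6 are: {(0,0), (0,1), (0,2), (3,0), (3,1), (3,2)}; {(0,0), (1,0), (2,0), (3,0), (4,0), (5,0)}; {(0,0), (1,1), (2,2), (3,0), (4,1), (5,2)}; {(0,0), (1,2), (2,1), (3,0), (4,2), (5,1)}.
So G has 4 subgroups of order 6.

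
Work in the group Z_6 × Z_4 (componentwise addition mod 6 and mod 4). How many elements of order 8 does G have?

0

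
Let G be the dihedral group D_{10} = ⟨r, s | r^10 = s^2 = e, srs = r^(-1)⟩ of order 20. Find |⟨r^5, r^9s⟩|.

4

|⟨r^5⟩| = 2 and |⟨r^9s⟩| = 2, so |H| is a multiple of lcm(2, 2) = 2 and divides |G| = 20.
Closing under the operation: H = {e, r^5, r^4s, r^9s}, so |H| = 4.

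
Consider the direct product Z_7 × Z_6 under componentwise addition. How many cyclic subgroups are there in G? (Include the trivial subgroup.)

8

Each element a generates a cyclic subgroup ⟨a⟩; distinct elements may generate the same one (a cyclic group of order d has φ(d) generators).
Cyclic subgroups by order — order 1: 1; order 2: 1; order 3: 1; order 6: 1; order 7: 1; order 14: 1; order 21: 1; order 42: 1.
Total: 8.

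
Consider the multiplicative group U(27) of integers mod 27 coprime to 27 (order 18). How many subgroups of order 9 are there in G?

|G| = 18 and 9 | 18, so subgroups of order 9 are possible by Lagrange.
The subgroups of order 9 are: {1, 4, 7, 10, 13, 16, 19, 22, 25}.
So G has 1 subgroup of order 9.

1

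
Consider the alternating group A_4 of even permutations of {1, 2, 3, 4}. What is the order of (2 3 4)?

3

Computing powers of (2 3 4): the smallest k with ((2 3 4))^k = e is k = 3.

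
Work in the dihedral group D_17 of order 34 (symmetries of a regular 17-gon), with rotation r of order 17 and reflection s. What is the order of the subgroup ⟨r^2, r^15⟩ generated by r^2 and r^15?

|⟨r^2⟩| = 17 and |⟨r^15⟩| = 17, so |H| is a multiple of lcm(17, 17) = 17 and divides |G| = 34.
Closing under the operation: H = {e, r, r^2, r^3, r^4, r^5, r^6, r^7, r^8, r^9, r^10, r^11, r^12, r^13, r^14, r^15, r^16}, so |H| = 17.

17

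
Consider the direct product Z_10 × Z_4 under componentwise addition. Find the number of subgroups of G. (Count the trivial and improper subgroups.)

|G| = 40, so by Lagrange every subgroup order divides 40. Divisors: 1, 2, 4, 5, 8, 10, 20, 40.
Subgroups by order — order 1: 1; order 2: 3; order 4: 3; order 5: 1; order 8: 1; order 10: 3; order 20: 3; order 40: 1.
Total: 1 + 3 + 3 + 1 + 1 + 3 + 3 + 1 = 16.

16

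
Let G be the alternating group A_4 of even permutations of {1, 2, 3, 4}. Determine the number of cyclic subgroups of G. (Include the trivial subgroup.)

8

Each element a generates a cyclic subgroup ⟨a⟩; distinct elements may generate the same one (a cyclic group of order d has φ(d) generators).
Cyclic subgroups by order — order 1: 1; order 2: 3; order 3: 4.
Total: 8.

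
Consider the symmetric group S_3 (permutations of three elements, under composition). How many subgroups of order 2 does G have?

|G| = 6 and 2 | 6, so subgroups of order 2 are possible by Lagrange.
The subgroups of order 2 are: {e, (1 2)}; {e, (1 3)}; {e, (2 3)}.
So G has 3 subgroups of order 2.

3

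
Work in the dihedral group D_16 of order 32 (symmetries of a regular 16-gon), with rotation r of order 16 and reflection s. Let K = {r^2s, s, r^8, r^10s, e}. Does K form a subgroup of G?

No

|K| = 5 does not divide |G| = 32, so by Lagrange K is not a subgroup.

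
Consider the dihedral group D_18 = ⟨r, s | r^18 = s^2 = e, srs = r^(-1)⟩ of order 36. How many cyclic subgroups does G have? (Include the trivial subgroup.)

24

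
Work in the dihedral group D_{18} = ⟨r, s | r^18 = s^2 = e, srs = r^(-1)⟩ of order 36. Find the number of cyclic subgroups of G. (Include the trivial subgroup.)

A cyclic subgroup of order d is generated by each of its φ(d) elements of order d, so the cyclic subgroups of order d number (#elements of order d)/φ(d).
Cyclic subgroups by order — order 1: 1; order 2: 19; order 3: 1; order 6: 1; order 9: 1; order 18: 1.
Total: 24.

24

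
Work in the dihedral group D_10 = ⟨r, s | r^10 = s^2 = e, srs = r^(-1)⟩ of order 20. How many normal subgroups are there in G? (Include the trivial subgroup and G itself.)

7

G has 22 subgroups. Checking conjugation-invariance by order — order 1: 1/1 normal; order 2: 1/11 normal; order 4: 0/5 normal; order 5: 1/1 normal; order 10: 3/3 normal; order 20: 1/1 normal.
Total normal subgroups: 7.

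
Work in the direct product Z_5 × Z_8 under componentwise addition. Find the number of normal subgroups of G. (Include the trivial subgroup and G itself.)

G is abelian, so every subgroup is normal.
G has 8 subgroups in total, hence 8 normal subgroups.

8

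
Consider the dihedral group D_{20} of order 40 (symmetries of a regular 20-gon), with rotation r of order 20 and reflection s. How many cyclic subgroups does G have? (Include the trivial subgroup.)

Each element a generates a cyclic subgroup ⟨a⟩; distinct elements may generate the same one (a cyclic group of order d has φ(d) generators).
Cyclic subgroups by order — order 1: 1; order 2: 21; order 4: 1; order 5: 1; order 10: 1; order 20: 1.
Total: 26.

26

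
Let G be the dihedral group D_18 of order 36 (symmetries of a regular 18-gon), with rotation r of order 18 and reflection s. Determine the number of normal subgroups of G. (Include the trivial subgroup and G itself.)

G has 45 subgroups. Checking conjugation-invariance by order — order 1: 1/1 normal; order 2: 1/19 normal; order 3: 1/1 normal; order 4: 0/9 normal; order 6: 1/7 normal; order 9: 1/1 normal; order 12: 0/3 normal; order 18: 3/3 normal; order 36: 1/1 normal.
Total normal subgroups: 9.

9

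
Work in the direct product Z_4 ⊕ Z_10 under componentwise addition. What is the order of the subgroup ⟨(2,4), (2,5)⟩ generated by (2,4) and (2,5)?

|⟨(2,4)⟩| = 10 and |⟨(2,5)⟩| = 2, so |H| is a multiple of lcm(10, 2) = 10 and divides |G| = 40.
Closing under the operation: H = {(0,0), (0,1), (0,2), (0,3), (0,4), (0,5), (0,6), (0,7), (0,8), (0,9), (2,0), (2,1), (2,2), (2,3), (2,4), (2,5), (2,6), (2,7), (2,8), (2,9)}, so |H| = 20.

20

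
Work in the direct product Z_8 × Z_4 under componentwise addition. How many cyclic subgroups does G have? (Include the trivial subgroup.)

A cyclic subgroup of order d is generated by each of its φ(d) elements of order d, so the cyclic subgroups of order d number (#elements of order d)/φ(d).
Cyclic subgroups by order — order 1: 1; order 2: 3; order 4: 6; order 8: 4.
Total: 14.

14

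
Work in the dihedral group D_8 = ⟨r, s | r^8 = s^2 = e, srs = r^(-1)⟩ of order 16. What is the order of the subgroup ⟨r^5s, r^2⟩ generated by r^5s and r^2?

|⟨r^5s⟩| = 2 and |⟨r^2⟩| = 4, so |H| is a multiple of lcm(2, 4) = 4 and divides |G| = 16.
Closing under the operation: H = {e, r^2, r^4, r^6, rs, r^3s, r^5s, r^7s}, so |H| = 8.

8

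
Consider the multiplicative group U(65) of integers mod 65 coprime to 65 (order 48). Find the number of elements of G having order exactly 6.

6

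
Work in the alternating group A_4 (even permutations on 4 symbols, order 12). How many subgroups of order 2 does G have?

|G| = 12 and 2 | 12, so subgroups of order 2 are possible by Lagrange.
The subgroups of order 2 are: {e, (1 2)(3 4)}; {e, (1 3)(2 4)}; {e, (1 4)(2 3)}.
So G has 3 subgroups of order 2.

3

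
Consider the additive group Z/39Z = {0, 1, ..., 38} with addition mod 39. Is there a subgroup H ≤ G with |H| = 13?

Yes

13 | 39. A subgroup of order 13 is {0, 3, 6, 9, 12, 15, 18, 21, 24, 27, 30, 33, 36}.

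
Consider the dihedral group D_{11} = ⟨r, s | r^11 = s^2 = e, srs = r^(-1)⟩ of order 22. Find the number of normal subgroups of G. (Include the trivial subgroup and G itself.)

G has 14 subgroups. Checking conjugation-invariance by order — order 1: 1/1 normal; order 2: 0/11 normal; order 11: 1/1 normal; order 22: 1/1 normal.
Total normal subgroups: 3.

3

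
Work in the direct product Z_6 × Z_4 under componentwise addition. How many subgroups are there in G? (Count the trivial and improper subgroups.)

|G| = 24, so by Lagrange every subgroup order divides 24. Divisors: 1, 2, 3, 4, 6, 8, 12, 24.
Subgroups by order — order 1: 1; order 2: 3; order 3: 1; order 4: 3; order 6: 3; order 8: 1; order 12: 3; order 24: 1.
Total: 1 + 3 + 1 + 3 + 3 + 1 + 3 + 1 = 16.

16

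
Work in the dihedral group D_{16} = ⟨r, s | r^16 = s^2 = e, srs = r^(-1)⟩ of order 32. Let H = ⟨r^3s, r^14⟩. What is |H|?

16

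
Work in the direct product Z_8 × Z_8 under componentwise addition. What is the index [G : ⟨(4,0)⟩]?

32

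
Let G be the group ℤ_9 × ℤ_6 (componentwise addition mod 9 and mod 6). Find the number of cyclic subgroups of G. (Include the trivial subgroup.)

Each element a generates a cyclic subgroup ⟨a⟩; distinct elements may generate the same one (a cyclic group of order d has φ(d) generators).
Cyclic subgroups by order — order 1: 1; order 2: 1; order 3: 4; order 6: 4; order 9: 3; order 18: 3.
Total: 16.

16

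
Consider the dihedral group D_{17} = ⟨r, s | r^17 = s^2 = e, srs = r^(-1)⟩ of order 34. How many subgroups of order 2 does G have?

|G| = 34 and 2 | 34, so subgroups of order 2 are possible by Lagrange.
The subgroups of order 2 are: {e, r^10s}; {e, r^11s}; {e, r^12s}; {e, r^13s}; … (17 in all).
So G has 17 subgroups of order 2.

17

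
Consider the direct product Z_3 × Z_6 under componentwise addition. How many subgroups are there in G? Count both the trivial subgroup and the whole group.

|G| = 18, so by Lagrange every subgroup order divides 18. Divisors: 1, 2, 3, 6, 9, 18.
Subgroups by order — order 1: 1; order 2: 1; order 3: 4; order 6: 4; order 9: 1; order 18: 1.
Total: 1 + 1 + 4 + 4 + 1 + 1 = 12.

12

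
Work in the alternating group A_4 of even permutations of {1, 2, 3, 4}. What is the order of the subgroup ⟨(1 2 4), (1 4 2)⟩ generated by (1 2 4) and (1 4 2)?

3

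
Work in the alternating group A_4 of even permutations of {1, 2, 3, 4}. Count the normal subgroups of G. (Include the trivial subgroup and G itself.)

G has 10 subgroups. Checking conjugation-invariance by order — order 1: 1/1 normal; order 2: 0/3 normal; order 3: 0/4 normal; order 4: 1/1 normal; order 12: 1/1 normal.
Total normal subgroups: 3.

3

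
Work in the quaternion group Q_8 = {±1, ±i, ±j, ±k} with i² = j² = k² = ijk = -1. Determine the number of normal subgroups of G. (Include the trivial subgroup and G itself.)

G has 6 subgroups. Checking conjugation-invariance by order — order 1: 1/1 normal; order 2: 1/1 normal; order 4: 3/3 normal; order 8: 1/1 normal.
Total normal subgroups: 6.

6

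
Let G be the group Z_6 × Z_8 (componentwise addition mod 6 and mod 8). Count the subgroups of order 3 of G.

|G| = 48 and 3 | 48, so subgroups of order 3 are possible by Lagrange.
The subgroups of order 3 are: {(0,0), (2,0), (4,0)}.
So G has 1 subgroup of order 3.

1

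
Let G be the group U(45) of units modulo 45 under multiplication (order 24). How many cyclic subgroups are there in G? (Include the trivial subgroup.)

A cyclic subgroup of order d is generated by each of its φ(d) elements of order d, so the cyclic subgroups of order d number (#elements of order d)/φ(d).
Cyclic subgroups by order — order 1: 1; order 2: 3; order 3: 1; order 4: 2; order 6: 3; order 12: 2.
Total: 12.

12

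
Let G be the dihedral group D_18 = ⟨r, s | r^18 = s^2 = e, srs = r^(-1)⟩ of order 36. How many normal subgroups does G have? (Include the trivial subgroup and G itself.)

9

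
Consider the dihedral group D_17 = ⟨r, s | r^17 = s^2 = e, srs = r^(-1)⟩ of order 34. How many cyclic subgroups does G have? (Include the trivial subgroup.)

A cyclic subgroup of order d is generated by each of its φ(d) elements of order d, so the cyclic subgroups of order d number (#elements of order d)/φ(d).
Cyclic subgroups by order — order 1: 1; order 2: 17; order 17: 1.
Total: 19.

19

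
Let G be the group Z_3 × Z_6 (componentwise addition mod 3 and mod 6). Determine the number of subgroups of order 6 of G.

4

|G| = 18 and 6 | 18, so subgroups of order 6 are possible by Lagrange.
The subgroups of order 6 are: {(0,0), (0,1), (0,2), (0,3), (0,4), (0,5)}; {(0,0), (0,3), (1,0), (1,3), (2,0), (2,3)}; {(0,0), (0,3), (1,1), (1,4), (2,2), (2,5)}; {(0,0), (0,3), (1,2), (1,5), (2,1), (2,4)}.
So G has 4 subgroups of order 6.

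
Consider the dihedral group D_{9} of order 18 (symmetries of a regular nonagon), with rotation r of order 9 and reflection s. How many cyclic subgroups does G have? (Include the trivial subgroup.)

A cyclic subgroup of order d is generated by each of its φ(d) elements of order d, so the cyclic subgroups of order d number (#elements of order d)/φ(d).
Cyclic subgroups by order — order 1: 1; order 2: 9; order 3: 1; order 9: 1.
Total: 12.

12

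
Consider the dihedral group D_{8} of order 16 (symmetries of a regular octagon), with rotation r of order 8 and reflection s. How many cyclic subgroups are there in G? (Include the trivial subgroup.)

A cyclic subgroup of order d is generated by each of its φ(d) elements of order d, so the cyclic subgroups of order d number (#elements of order d)/φ(d).
Cyclic subgroups by order — order 1: 1; order 2: 9; order 4: 1; order 8: 1.
Total: 12.

12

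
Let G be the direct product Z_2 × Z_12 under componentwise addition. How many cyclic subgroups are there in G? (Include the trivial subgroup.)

12

A cyclic subgroup of order d is generated by each of its φ(d) elements of order d, so the cyclic subgroups of order d number (#elements of order d)/φ(d).
Cyclic subgroups by order — order 1: 1; order 2: 3; order 3: 1; order 4: 2; order 6: 3; order 12: 2.
Total: 12.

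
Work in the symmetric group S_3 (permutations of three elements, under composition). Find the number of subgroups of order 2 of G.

3

|G| = 6 and 2 | 6, so subgroups of order 2 are possible by Lagrange.
The subgroups of order 2 are: {e, (1 2)}; {e, (1 3)}; {e, (2 3)}.
So G has 3 subgroups of order 2.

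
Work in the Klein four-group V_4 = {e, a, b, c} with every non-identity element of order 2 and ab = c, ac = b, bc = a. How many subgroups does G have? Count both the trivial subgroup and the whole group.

|G| = 4, so by Lagrange every subgroup order divides 4. Divisors: 1, 2, 4.
Subgroups by order — order 1: 1; order 2: 3; order 4: 1.
Total: 1 + 3 + 1 = 5.

5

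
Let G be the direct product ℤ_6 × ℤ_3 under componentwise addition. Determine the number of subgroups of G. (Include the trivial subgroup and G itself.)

|G| = 18, so by Lagrange every subgroup order divides 18. Divisors: 1, 2, 3, 6, 9, 18.
Subgroups by order — order 1: 1; order 2: 1; order 3: 4; order 6: 4; order 9: 1; order 18: 1.
Total: 1 + 1 + 4 + 4 + 1 + 1 = 12.

12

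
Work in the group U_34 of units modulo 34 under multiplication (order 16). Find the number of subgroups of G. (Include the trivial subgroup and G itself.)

5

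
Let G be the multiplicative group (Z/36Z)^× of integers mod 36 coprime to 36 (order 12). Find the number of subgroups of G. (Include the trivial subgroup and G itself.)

10

|G| = 12, so by Lagrange every subgroup order divides 12. Divisors: 1, 2, 3, 4, 6, 12.
Subgroups by order — order 1: 1; order 2: 3; order 3: 1; order 4: 1; order 6: 3; order 12: 1.
Total: 1 + 3 + 1 + 1 + 3 + 1 = 10.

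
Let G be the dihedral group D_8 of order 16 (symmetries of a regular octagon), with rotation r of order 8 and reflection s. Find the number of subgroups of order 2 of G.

|G| = 16 and 2 | 16, so subgroups of order 2 are possible by Lagrange.
The subgroups of order 2 are: {e, r^2s}; {e, r^3s}; {e, r^4}; {e, r^4s}; … (9 in all).
So G has 9 subgroups of order 2.

9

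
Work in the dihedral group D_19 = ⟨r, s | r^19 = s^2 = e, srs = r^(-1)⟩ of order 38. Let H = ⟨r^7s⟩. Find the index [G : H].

|⟨r^7s⟩| = 2 and |G| = 38.
By Lagrange, [G : H] = |G|/|H| = 38/2 = 19.

19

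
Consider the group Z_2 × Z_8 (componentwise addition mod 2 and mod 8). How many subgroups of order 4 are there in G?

|G| = 16 and 4 | 16, so subgroups of order 4 are possible by Lagrange.
The subgroups of order 4 are: {(0,0), (0,2), (0,4), (0,6)}; {(0,0), (0,4), (1,0), (1,4)}; {(0,0), (0,4), (1,2), (1,6)}.
So G has 3 subgroups of order 4.

3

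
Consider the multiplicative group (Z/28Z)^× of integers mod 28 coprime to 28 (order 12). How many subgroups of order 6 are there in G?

3

|G| = 12 and 6 | 12, so subgroups of order 6 are possible by Lagrange.
The subgroups of order 6 are: {1, 9, 11, 15, 23, 25}; {1, 5, 9, 13, 17, 25}; {1, 3, 9, 19, 25, 27}.
So G has 3 subgroups of order 6.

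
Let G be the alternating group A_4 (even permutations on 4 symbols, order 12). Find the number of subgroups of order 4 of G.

|G| = 12 and 4 | 12, so subgroups of order 4 are possible by Lagrange.
The subgroups of order 4 are: {e, (1 2)(3 4), (1 3)(2 4), (1 4)(2 3)}.
So G has 1 subgroup of order 4.

1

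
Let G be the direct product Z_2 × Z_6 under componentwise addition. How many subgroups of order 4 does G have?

|G| = 12 and 4 | 12, so subgroups of order 4 are possible by Lagrange.
The subgroups of order 4 are: {(0,0), (0,3), (1,0), (1,3)}.
So G has 1 subgroup of order 4.

1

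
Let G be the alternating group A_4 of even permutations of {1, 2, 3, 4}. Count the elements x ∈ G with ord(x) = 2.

3

The elements of order 2 are: (1 2)(3 4), (1 3)(2 4), (1 4)(2 3).
That's 3.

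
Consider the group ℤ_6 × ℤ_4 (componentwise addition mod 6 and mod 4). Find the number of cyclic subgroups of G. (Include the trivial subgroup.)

A cyclic subgroup of order d is generated by each of its φ(d) elements of order d, so the cyclic subgroups of order d number (#elements of order d)/φ(d).
Cyclic subgroups by order — order 1: 1; order 2: 3; order 3: 1; order 4: 2; order 6: 3; order 12: 2.
Total: 12.

12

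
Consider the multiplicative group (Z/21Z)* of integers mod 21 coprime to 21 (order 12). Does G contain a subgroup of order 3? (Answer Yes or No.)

3 | 12. A subgroup of order 3 is {1, 4, 16}.

Yes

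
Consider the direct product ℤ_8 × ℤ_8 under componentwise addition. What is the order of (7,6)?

8

The order of (7,6) in Z_8 × Z_8 is lcm(ord(7) in Z_8, ord(6) in Z_8).
ord(7) = 8 and ord(6) = 4, so |⟨(7,6)⟩| = lcm(8, 4) = 8.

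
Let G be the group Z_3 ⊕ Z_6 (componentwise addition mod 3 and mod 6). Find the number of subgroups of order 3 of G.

4

|G| = 18 and 3 | 18, so subgroups of order 3 are possible by Lagrange.
The subgroups of order 3 are: {(0,0), (0,2), (0,4)}; {(0,0), (1,0), (2,0)}; {(0,0), (1,2), (2,4)}; {(0,0), (1,4), (2,2)}.
So G has 4 subgroups of order 3.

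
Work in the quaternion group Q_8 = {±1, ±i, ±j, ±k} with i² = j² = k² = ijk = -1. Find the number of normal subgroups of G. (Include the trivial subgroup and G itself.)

6

G has 6 subgroups. Checking conjugation-invariance by order — order 1: 1/1 normal; order 2: 1/1 normal; order 4: 3/3 normal; order 8: 1/1 normal.
Total normal subgroups: 6.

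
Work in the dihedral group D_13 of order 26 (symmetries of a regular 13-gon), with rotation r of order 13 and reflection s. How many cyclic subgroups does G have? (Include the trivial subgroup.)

Group the elements of G by the cyclic subgroup they generate; each cyclic subgroup of order d accounts for φ(d) elements.
Cyclic subgroups by order — order 1: 1; order 2: 13; order 13: 1.
Total: 15.

15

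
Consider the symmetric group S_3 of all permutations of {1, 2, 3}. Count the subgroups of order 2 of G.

|G| = 6 and 2 | 6, so subgroups of order 2 are possible by Lagrange.
The subgroups of order 2 are: {e, (1 2)}; {e, (1 3)}; {e, (2 3)}.
So G has 3 subgroups of order 2.

3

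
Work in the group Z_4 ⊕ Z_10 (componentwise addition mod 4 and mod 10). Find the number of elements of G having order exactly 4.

An element (a,b) has order lcm(ord(a), ord(b)); count pairs with lcm equal to 4.
Enumerating gives 4 such elements.

4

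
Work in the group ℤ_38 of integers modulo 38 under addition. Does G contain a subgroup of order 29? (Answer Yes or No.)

No

29 does not divide |G| = 38, so by Lagrange no subgroup of order 29 exists.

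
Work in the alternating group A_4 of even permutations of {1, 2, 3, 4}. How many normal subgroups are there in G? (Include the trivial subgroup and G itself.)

3

G has 10 subgroups. Checking conjugation-invariance by order — order 1: 1/1 normal; order 2: 0/3 normal; order 3: 0/4 normal; order 4: 1/1 normal; order 12: 1/1 normal.
Total normal subgroups: 3.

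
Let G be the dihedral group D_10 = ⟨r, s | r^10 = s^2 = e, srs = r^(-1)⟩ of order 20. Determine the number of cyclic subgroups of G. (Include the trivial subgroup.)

14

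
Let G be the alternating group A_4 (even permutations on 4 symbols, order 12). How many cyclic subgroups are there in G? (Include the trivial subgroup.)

8

Group the elements of G by the cyclic subgroup they generate; each cyclic subgroup of order d accounts for φ(d) elements.
Cyclic subgroups by order — order 1: 1; order 2: 3; order 3: 4.
Total: 8.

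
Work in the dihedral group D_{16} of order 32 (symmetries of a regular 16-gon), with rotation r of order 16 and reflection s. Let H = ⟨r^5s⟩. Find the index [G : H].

16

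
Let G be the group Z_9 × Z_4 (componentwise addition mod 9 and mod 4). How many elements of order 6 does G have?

2

An element (a,b) has order lcm(ord(a), ord(b)); count pairs with lcm equal to 6.
Enumerating gives 2 such elements.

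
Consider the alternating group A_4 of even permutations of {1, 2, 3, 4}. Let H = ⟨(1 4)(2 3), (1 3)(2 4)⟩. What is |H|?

|⟨(1 4)(2 3)⟩| = 2 and |⟨(1 3)(2 4)⟩| = 2, so |H| is a multiple of lcm(2, 2) = 2 and divides |G| = 12.
Closing under the operation: H = {e, (1 2)(3 4), (1 3)(2 4), (1 4)(2 3)}, so |H| = 4.

4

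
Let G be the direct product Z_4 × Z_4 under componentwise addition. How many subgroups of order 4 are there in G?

7

|G| = 16 and 4 | 16, so subgroups of order 4 are possible by Lagrange.
The subgroups of order 4 are: {(0,0), (0,1), (0,2), (0,3)}; {(0,0), (0,2), (2,0), (2,2)}; {(0,0), (0,2), (2,1), (2,3)}; {(0,0), (1,0), (2,0), (3,0)}; … (7 in all).
So G has 7 subgroups of order 4.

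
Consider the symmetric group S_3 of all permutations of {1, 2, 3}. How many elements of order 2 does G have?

The elements of order 2 are: (2 3), (1 2), (1 3).
That's 3.

3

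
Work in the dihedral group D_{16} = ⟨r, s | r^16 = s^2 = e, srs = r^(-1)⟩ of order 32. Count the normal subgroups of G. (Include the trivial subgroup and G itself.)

8

G has 36 subgroups. Checking conjugation-invariance by order — order 1: 1/1 normal; order 2: 1/17 normal; order 4: 1/9 normal; order 8: 1/5 normal; order 16: 3/3 normal; order 32: 1/1 normal.
Total normal subgroups: 8.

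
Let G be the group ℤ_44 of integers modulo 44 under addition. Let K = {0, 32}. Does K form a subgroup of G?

32 ∈ K but its inverse 12 ∉ K, so K is not a subgroup.

No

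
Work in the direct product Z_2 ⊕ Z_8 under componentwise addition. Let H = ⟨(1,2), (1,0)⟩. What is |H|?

|⟨(1,2)⟩| = 4 and |⟨(1,0)⟩| = 2, so |H| is a multiple of lcm(4, 2) = 4 and divides |G| = 16.
Closing under the operation: H = {(0,0), (0,2), (0,4), (0,6), (1,0), (1,2), (1,4), (1,6)}, so |H| = 8.

8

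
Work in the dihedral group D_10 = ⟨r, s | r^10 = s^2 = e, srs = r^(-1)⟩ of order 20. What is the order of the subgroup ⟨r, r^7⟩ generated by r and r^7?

10

|⟨r⟩| = 10 and |⟨r^7⟩| = 10, so |H| is a multiple of lcm(10, 10) = 10 and divides |G| = 20.
Closing under the operation: H = {e, r, r^2, r^3, r^4, r^5, r^6, r^7, r^8, r^9}, so |H| = 10.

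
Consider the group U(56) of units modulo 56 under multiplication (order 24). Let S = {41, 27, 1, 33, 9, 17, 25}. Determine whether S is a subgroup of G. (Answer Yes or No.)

No

|S| = 7 does not divide |G| = 24, so by Lagrange S is not a subgroup.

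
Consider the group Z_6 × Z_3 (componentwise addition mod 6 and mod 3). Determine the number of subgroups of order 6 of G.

4

|G| = 18 and 6 | 18, so subgroups of order 6 are possible by Lagrange.
The subgroups of order 6 are: {(0,0), (0,1), (0,2), (3,0), (3,1), (3,2)}; {(0,0), (1,0), (2,0), (3,0), (4,0), (5,0)}; {(0,0), (1,1), (2,2), (3,0), (4,1), (5,2)}; {(0,0), (1,2), (2,1), (3,0), (4,2), (5,1)}.
So G has 4 subgroups of order 6.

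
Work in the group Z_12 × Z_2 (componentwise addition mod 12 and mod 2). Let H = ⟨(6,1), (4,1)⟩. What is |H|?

12

|⟨(6,1)⟩| = 2 and |⟨(4,1)⟩| = 6, so |H| is a multiple of lcm(2, 6) = 6 and divides |G| = 24.
Closing under the operation: H = {(0,0), (0,1), (2,0), (2,1), (4,0), (4,1), (6,0), (6,1), (8,0), (8,1), (10,0), (10,1)}, so |H| = 12.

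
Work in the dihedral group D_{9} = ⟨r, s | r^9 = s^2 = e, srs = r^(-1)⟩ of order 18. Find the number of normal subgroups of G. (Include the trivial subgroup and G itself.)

G has 16 subgroups. Checking conjugation-invariance by order — order 1: 1/1 normal; order 2: 0/9 normal; order 3: 1/1 normal; order 6: 0/3 normal; order 9: 1/1 normal; order 18: 1/1 normal.
Total normal subgroups: 4.

4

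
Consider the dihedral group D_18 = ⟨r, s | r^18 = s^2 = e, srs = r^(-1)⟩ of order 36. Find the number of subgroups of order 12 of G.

3

|G| = 36 and 12 | 36, so subgroups of order 12 are possible by Lagrange.
The subgroups of order 12 are: {e, r^3, r^6, r^9, r^12, r^15, rs, r^4s, r^7s, r^10s, r^13s, r^16s}; {e, r^3, r^6, r^9, r^12, r^15, r^2s, r^5s, r^8s, r^11s, r^14s, r^17s}; {e, r^3, r^6, r^9, r^12, r^15, s, r^3s, r^6s, r^9s, r^12s, r^15s}.
So G has 3 subgroups of order 12.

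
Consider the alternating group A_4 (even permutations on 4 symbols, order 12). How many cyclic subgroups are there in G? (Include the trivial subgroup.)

Each element a generates a cyclic subgroup ⟨a⟩; distinct elements may generate the same one (a cyclic group of order d has φ(d) generators).
Cyclic subgroups by order — order 1: 1; order 2: 3; order 3: 4.
Total: 8.

8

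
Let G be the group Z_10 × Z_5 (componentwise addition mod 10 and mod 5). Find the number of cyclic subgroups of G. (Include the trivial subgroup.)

14

A cyclic subgroup of order d is generated by each of its φ(d) elements of order d, so the cyclic subgroups of order d number (#elements of order d)/φ(d).
Cyclic subgroups by order — order 1: 1; order 2: 1; order 5: 6; order 10: 6.
Total: 14.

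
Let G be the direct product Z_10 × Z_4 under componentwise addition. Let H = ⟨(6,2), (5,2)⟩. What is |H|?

20

|⟨(6,2)⟩| = 10 and |⟨(5,2)⟩| = 2, so |H| is a multiple of lcm(10, 2) = 10 and divides |G| = 40.
Closing under the operation: H = {(0,0), (0,2), (1,0), (1,2), (2,0), (2,2), (3,0), (3,2), (4,0), (4,2), (5,0), (5,2), (6,0), (6,2), (7,0), (7,2), (8,0), (8,2), (9,0), (9,2)}, so |H| = 20.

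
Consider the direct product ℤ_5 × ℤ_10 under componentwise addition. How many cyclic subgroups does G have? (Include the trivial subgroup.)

14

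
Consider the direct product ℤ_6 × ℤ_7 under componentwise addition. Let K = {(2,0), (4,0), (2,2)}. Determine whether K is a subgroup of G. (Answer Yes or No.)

The identity (0,0) ∉ K, so K is not a subgroup.

No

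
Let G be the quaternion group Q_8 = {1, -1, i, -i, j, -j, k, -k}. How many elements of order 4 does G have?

6

The elements of order 4 are: i, -i, j, -j, k, -k.
That's 6.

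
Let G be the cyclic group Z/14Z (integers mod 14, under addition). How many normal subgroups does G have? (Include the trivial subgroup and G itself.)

4

G is abelian, so every subgroup is normal.
G has 4 subgroups in total, hence 4 normal subgroups.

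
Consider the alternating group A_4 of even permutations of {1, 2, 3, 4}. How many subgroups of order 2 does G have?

3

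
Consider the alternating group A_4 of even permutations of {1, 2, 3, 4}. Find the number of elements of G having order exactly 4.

No element of G has order 4 (even though 4 | 12).

0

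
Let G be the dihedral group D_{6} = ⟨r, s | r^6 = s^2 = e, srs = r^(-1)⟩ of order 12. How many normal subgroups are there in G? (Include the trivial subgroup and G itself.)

G has 16 subgroups. Checking conjugation-invariance by order — order 1: 1/1 normal; order 2: 1/7 normal; order 3: 1/1 normal; order 4: 0/3 normal; order 6: 3/3 normal; order 12: 1/1 normal.
Total normal subgroups: 7.

7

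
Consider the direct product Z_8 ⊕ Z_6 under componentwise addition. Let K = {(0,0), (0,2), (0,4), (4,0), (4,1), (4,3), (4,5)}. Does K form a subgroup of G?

No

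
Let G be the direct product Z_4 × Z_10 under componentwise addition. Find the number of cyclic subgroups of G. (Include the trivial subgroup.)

12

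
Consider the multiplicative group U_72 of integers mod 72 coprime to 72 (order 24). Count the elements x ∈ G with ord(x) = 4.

No element of G has order 4 (even though 4 | 24).

0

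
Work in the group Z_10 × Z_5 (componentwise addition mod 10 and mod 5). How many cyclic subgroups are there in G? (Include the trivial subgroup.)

A cyclic subgroup of order d is generated by each of its φ(d) elements of order d, so the cyclic subgroups of order d number (#elements of order d)/φ(d).
Cyclic subgroups by order — order 1: 1; order 2: 1; order 5: 6; order 10: 6.
Total: 14.

14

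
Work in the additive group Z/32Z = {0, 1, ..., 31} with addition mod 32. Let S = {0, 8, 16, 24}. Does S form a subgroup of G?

|S| = 4 divides |G| = 32, consistent with Lagrange.
S contains the identity, every element's inverse is in S, and S is closed under +: it is a subgroup.
In fact S = ⟨8⟩.

Yes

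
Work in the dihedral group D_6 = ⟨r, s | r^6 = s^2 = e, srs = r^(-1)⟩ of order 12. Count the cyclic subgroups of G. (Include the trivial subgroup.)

10

Group the elements of G by the cyclic subgroup they generate; each cyclic subgroup of order d accounts for φ(d) elements.
Cyclic subgroups by order — order 1: 1; order 2: 7; order 3: 1; order 6: 1.
Total: 10.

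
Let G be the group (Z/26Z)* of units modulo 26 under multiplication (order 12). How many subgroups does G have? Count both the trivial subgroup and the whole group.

6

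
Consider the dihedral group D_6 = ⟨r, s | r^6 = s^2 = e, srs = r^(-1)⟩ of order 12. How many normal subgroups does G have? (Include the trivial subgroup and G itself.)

G has 16 subgroups. Checking conjugation-invariance by order — order 1: 1/1 normal; order 2: 1/7 normal; order 3: 1/1 normal; order 4: 0/3 normal; order 6: 3/3 normal; order 12: 1/1 normal.
Total normal subgroups: 7.

7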